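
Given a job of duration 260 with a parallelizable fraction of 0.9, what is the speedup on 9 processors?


Amdahl's law: T_p = T × ((1-p) + p/N)
= 260 × ((1-0.9) + 0.9/9)
= 260 × (0.10 + 0.1000)
= 260 × 0.2000
= 52.00
Speedup = 260/52.00
= 5.00×


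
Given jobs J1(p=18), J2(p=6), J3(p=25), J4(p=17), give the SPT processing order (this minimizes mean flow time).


SPT: sort by shortest processing time
  J2: p=6
  J4: p=17
  J1: p=18
  J3: p=25
Order: J2 → J4 → J1 → J3


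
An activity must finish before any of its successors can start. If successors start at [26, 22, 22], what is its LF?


LF = min of all successor start times
Successors start at: [26, 22, 22]
LF = min(26, 22, 22)
= 22


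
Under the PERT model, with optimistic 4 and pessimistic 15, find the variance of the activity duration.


σ² = ((p - o) / 6)² = (p - o)² / 36
= (15 - 4)² / 36
= 11² / 36
= 121 / 36
= 3.3611


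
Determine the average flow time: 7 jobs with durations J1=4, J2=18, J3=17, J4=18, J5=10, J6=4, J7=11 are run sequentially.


Completion times:
  J1: completes at 4
  J2: completes at 22
  J3: completes at 39
  J4: completes at 57
  J5: completes at 67
  J6: completes at 71
  J7: completes at 82
Sum = 342
Average = 342/7
= 48.86


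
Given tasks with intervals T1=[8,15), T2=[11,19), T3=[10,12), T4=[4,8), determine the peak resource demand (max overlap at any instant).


Check each time point for overlaps:
  t=11: 3 tasks active (T1, T2, T3)
Max concurrent = 3


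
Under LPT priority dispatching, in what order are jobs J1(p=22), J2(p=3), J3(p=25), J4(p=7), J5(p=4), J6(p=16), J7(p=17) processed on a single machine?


LPT: sort by longest processing time first
  J3: p=25
  J1: p=22
  J7: p=17
  J6: p=16
  J4: p=7
  J5: p=4
  J2: p=3
Order: J3 → J1 → J7 → J6 → J4 → J5 → J2


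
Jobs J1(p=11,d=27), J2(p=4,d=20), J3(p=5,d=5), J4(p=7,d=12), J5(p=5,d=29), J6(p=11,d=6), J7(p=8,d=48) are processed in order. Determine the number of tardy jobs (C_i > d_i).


Completion vs due date:
  J1: C=11, d=27 → on time
  J2: C=15, d=20 → on time
  J3: C=20, d=5 → TARDY
  J4: C=27, d=12 → TARDY
  J5: C=32, d=29 → TARDY
  J6: C=43, d=6 → TARDY
  J7: C=51, d=48 → TARDY
Tardy jobs: J3, J4, J5, J6, J7
Count = 5


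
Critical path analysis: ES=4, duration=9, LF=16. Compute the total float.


EF = ES + duration = 4 + 9 = 13
LS = LF - duration = 16 - 9 = 7
Total Float = LF - EF = 16 - 13
(or LS - ES = 7 - 4)
= 3


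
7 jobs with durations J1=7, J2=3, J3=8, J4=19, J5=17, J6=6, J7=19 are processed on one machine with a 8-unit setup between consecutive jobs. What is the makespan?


Makespan = Σ processing + (n-1) × setup
= (7 + 3 + 8 + 19 + 17 + 6 + 19) + (7-1)×8
= 79 + 48
= 127 time units


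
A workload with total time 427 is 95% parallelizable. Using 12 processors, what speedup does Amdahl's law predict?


Amdahl's law: T_p = T × ((1-p) + p/N)
= 427 × ((1-0.95) + 0.95/12)
= 427 × (0.05 + 0.0792)
= 427 × 0.1292
= 55.15
Speedup = 427/55.15
= 7.74×


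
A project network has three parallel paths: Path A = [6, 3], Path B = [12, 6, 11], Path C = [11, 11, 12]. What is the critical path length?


Path A: 6 + 3 = 9
Path B: 12 + 6 + 11 = 29
Path C: 11 + 11 + 12 = 34
Critical path = longest = max(9, 29, 34)
= 34 (Path C)


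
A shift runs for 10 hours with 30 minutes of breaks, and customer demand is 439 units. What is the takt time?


Available = 10×60 - 30 = 570 min
Takt time = 570 / 439
= 1.30 min/unit


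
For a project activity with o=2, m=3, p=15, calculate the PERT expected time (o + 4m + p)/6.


te = (o + 4m + p) / 6
= (2 + 4×3 + 15) / 6
= (2 + 12 + 15) / 6
= 29 / 6
= 4.83


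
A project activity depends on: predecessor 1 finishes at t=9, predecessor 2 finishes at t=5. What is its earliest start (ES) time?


ES = max of all predecessor completion times
Predecessors: [9, 5]
ES = max(9, 5)
= 9


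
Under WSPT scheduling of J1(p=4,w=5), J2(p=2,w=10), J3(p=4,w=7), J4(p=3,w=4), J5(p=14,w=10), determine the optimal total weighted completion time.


WSPT order (by p/w): J2 → J3 → J4 → J1 → J5
  J2: C=2, w·C=10×2=20
  J3: C=6, w·C=7×6=42
  J4: C=9, w·C=4×9=36
  J1: C=13, w·C=5×13=65
  J5: C=27, w·C=10×27=270
Σ w·C = 433
= 433


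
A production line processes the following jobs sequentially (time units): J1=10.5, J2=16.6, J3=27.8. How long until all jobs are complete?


Sequential makespan: sum all processing times
= 10.5 + 16.6 + 27.8
= 54.9 time units


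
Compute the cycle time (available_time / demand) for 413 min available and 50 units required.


Cycle time = available time / demand
= 413 / 50
= 8.26 min/unit


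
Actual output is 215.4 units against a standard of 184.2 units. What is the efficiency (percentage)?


Efficiency = (actual / standard) × 100
= (215.4 / 184.2) × 100
= 116.9%


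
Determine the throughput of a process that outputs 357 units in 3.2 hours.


Throughput = units / time
= 357 / 3.2
= 111.6 units/hour


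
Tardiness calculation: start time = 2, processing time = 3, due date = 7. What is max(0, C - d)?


Completion = start + processing = 2 + 3 = 5
Tardiness = max(0, C - d) = max(0, 5 - 7)
= max(0, -2)
= 0


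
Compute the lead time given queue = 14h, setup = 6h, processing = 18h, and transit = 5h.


Lead time = queue + setup + processing + transit
= 14 + 6 + 18 + 5
= 43 hours


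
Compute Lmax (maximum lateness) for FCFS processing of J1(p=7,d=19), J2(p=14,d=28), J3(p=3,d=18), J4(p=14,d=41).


Lateness per job (L = C - d):
  J1: C=7, d=19, L=-12
  J2: C=21, d=28, L=-7
  J3: C=24, d=18, L=6
  J4: C=38, d=41, L=-3
Lmax = max(-12, -7, 6, -3)
= 6


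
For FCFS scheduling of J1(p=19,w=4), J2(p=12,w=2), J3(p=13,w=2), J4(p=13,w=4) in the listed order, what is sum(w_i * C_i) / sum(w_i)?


Completion times:
  J1: C=19, w×C=4×19=76
  J2: C=31, w×C=2×31=62
  J3: C=44, w×C=2×44=88
  J4: C=57, w×C=4×57=228
Sum w×C = 454
Sum w = 12
Weighted avg = 454/12
= 37.83


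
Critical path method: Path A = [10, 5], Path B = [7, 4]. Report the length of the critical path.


Path A: 10 + 5 = 15
Path B: 7 + 4 = 11
Critical path = longest = max(15, 11)
= 15 (Path A)


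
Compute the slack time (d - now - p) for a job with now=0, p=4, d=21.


Slack = due - current_time - processing
= 21 - 0 - 4
= 17


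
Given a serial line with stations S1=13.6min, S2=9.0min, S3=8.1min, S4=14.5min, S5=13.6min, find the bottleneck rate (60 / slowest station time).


Bottleneck = longest station time
Station times: [13.6, 9.0, 8.1, 14.5, 13.6]
Max = 14.5 min
Rate = 60 / 14.5
= 4.14 units/hour (bottleneck: 14.5min)


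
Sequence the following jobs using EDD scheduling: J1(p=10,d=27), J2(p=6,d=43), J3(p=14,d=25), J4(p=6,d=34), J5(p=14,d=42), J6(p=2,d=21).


EDD: sort by earliest due date
  J6: d=21, p=2
  J3: d=25, p=14
  J1: d=27, p=10
  J4: d=34, p=6
  J5: d=42, p=14
  J2: d=43, p=6
Order: J6 → J3 → J1 → J4 → J5 → J2


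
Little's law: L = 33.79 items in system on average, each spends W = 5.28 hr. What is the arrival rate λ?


Little's law: L = λW → λ = L / W
= 33.79 / 5.28
= 6.40 per hour


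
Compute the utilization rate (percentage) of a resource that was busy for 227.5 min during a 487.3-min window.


Utilization = busy / total × 100
= 227.5 / 487.3 × 100
= 46.7%


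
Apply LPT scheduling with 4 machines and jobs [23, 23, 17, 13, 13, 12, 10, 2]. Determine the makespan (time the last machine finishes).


Jobs (LPT sorted): [23, 23, 17, 13, 13, 12, 10, 2]
Machines: 4
  J=23 → Machine 1 (load: 0+23=23)
  J=23 → Machine 2 (load: 0+23=23)
  J=17 → Machine 3 (load: 0+17=17)
  J=13 → Machine 4 (load: 0+13=13)
  J=13 → Machine 4 (load: 13+13=26)
  J=12 → Machine 3 (load: 17+12=29)
  J=10 → Machine 1 (load: 23+10=33)
  J=2 → Machine 2 (load: 23+2=25)
Machine loads: [33, 25, 29, 26]
Makespan = max = 33 time units


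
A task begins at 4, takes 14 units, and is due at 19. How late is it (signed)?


Completion = 4 + 14 = 18
Lateness = C - d = 18 - 19
= -1


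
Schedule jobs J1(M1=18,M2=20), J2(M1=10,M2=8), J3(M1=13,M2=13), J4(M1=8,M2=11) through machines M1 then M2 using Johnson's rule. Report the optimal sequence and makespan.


Johnson's rule:
Group 1 (M1≤M2, sort by M1): ['J4', 'J3', 'J1']
Group 2 (M1>M2, sort desc M2): ['J2']
Sequence: J4 → J3 → J1 → J2
Makespan calculation:
  J4: M1 done=8, M2 done=19
  J3: M1 done=21, M2 done=34
  J1: M1 done=39, M2 done=59
  J2: M1 done=49, M2 done=67
= Sequence: J4 → J3 → J1 → J2, Makespan: 67


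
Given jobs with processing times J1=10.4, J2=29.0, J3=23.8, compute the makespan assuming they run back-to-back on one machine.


Sequential makespan: sum all processing times
= 10.4 + 29.0 + 23.8
= 63.2 time units


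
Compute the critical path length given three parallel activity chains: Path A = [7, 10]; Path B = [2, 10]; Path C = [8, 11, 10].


Path A: 7 + 10 = 17
Path B: 2 + 10 = 12
Path C: 8 + 11 + 10 = 29
Critical path = longest = max(17, 12, 29)
= 29 (Path C)


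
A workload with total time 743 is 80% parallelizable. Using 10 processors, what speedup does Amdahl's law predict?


Amdahl's law: T_p = T × ((1-p) + p/N)
= 743 × ((1-0.8) + 0.8/10)
= 743 × (0.20 + 0.0800)
= 743 × 0.2800
= 208.04
Speedup = 743/208.04
= 3.57×


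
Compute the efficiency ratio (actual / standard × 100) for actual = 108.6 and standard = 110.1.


Efficiency = (actual / standard) × 100
= (108.6 / 110.1) × 100
= 98.6%


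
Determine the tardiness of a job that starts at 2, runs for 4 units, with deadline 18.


Completion = start + processing = 2 + 4 = 6
Tardiness = max(0, C - d) = max(0, 6 - 18)
= max(0, -12)
= 0


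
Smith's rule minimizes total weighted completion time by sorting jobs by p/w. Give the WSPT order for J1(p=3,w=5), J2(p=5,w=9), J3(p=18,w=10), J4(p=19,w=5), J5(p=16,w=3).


WSPT (Smith's rule): sort by p/w ascending
  J2: p/w = 5/9 = 0.556
  J1: p/w = 3/5 = 0.600
  J3: p/w = 18/10 = 1.800
  J4: p/w = 19/5 = 3.800
  J5: p/w = 16/3 = 5.333
Order: J2 → J1 → J3 → J4 → J5


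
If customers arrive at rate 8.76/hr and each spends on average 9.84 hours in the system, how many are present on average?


Little's law: L = λ × W
= 8.76 × 9.84
= 86.20


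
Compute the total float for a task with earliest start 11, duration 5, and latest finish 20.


EF = ES + duration = 11 + 5 = 16
LS = LF - duration = 20 - 5 = 15
Total Float = LF - EF = 20 - 16
(or LS - ES = 15 - 11)
= 4


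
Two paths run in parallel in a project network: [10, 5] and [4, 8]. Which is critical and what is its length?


Path A: 10 + 5 = 15
Path B: 4 + 8 = 12
Critical path = longest = max(15, 12)
= 15 (Path A)


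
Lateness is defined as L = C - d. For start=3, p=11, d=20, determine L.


Completion = 3 + 11 = 14
Lateness = C - d = 14 - 20
= -6


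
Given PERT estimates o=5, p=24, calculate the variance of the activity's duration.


σ² = ((p - o) / 6)² = (p - o)² / 36
= (24 - 5)² / 36
= 19² / 36
= 361 / 36
= 10.0278


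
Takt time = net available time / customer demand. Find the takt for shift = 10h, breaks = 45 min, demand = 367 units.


Available = 10×60 - 45 = 555 min
Takt time = 555 / 367
= 1.51 min/unit


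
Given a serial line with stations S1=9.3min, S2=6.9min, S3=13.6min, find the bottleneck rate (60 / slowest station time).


Bottleneck = longest station time
Station times: [9.3, 6.9, 13.6]
Max = 13.6 min
Rate = 60 / 13.6
= 4.41 units/hour (bottleneck: 13.6min)


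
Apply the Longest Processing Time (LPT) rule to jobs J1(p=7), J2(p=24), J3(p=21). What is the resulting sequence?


LPT: sort by longest processing time first
  J2: p=24
  J3: p=21
  J1: p=7
Order: J2 → J3 → J1


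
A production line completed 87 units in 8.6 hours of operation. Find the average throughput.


Throughput = units / time
= 87 / 8.6
= 10.1 units/hour


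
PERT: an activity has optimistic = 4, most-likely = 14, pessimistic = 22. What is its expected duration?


te = (o + 4m + p) / 6
= (4 + 4×14 + 22) / 6
= (4 + 56 + 22) / 6
= 82 / 6
= 13.67


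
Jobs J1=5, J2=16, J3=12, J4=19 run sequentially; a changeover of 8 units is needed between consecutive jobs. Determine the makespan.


Makespan = Σ processing + (n-1) × setup
= (5 + 16 + 12 + 19) + (4-1)×8
= 52 + 24
= 76 time units


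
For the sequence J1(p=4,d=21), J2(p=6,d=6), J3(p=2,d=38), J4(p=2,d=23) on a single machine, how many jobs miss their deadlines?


Completion vs due date:
  J1: C=4, d=21 → on time
  J2: C=10, d=6 → TARDY
  J3: C=12, d=38 → on time
  J4: C=14, d=23 → on time
Tardy jobs: J2
Count = 1


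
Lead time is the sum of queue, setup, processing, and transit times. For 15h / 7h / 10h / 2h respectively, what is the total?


Lead time = queue + setup + processing + transit
= 15 + 7 + 10 + 2
= 34 hours


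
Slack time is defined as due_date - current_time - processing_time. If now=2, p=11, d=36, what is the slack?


Slack = due - current_time - processing
= 36 - 2 - 11
= 23


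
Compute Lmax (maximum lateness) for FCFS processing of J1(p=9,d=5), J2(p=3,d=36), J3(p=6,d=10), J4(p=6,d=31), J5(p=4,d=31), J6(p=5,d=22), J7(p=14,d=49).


Lateness per job (L = C - d):
  J1: C=9, d=5, L=4
  J2: C=12, d=36, L=-24
  J3: C=18, d=10, L=8
  J4: C=24, d=31, L=-7
  J5: C=28, d=31, L=-3
  J6: C=33, d=22, L=11
  J7: C=47, d=49, L=-2
Lmax = max(4, -24, 8, -7, -3, 11, -2)
= 11


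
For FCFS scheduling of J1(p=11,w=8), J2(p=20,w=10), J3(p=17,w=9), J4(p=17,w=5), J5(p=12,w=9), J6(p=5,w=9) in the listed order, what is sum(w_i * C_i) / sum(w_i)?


Completion times:
  J1: C=11, w×C=8×11=88
  J2: C=31, w×C=10×31=310
  J3: C=48, w×C=9×48=432
  J4: C=65, w×C=5×65=325
  J5: C=77, w×C=9×77=693
  J6: C=82, w×C=9×82=738
Sum w×C = 2586
Sum w = 50
Weighted avg = 2586/50
= 51.72


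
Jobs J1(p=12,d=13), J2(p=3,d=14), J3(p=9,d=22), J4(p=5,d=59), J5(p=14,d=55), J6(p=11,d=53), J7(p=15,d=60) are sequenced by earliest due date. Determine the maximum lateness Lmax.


EDD order: J1 → J2 → J3 → J6 → J5 → J4 → J7
Completion and lateness:
  J1: C=12, d=13, L=12-13=-1
  J2: C=15, d=14, L=15-14=1
  J3: C=24, d=22, L=24-22=2
  J6: C=35, d=53, L=35-53=-18
  J5: C=49, d=55, L=49-55=-6
  J4: C=54, d=59, L=54-59=-5
  J7: C=69, d=60, L=69-60=9
Lmax = max(-1, 1, 2, -18, -6, -5, 9)
= 9


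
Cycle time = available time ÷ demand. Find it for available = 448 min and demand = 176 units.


Cycle time = available time / demand
= 448 / 176
= 2.55 min/unit


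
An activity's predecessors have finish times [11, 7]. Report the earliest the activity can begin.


ES = max of all predecessor completion times
Predecessors: [11, 7]
ES = max(11, 7)
= 11


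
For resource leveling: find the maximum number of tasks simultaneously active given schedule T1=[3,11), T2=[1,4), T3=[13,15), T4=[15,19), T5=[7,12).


Check each time point for overlaps:
  t=3: 2 tasks active (T1, T2)
Max concurrent = 2


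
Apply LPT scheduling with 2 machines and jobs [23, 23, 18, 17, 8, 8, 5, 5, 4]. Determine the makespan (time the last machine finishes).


Jobs (LPT sorted): [23, 23, 18, 17, 8, 8, 5, 5, 4]
Machines: 2
  J=23 → Machine 1 (load: 0+23=23)
  J=23 → Machine 2 (load: 0+23=23)
  J=18 → Machine 1 (load: 23+18=41)
  J=17 → Machine 2 (load: 23+17=40)
  J=8 → Machine 2 (load: 40+8=48)
  J=8 → Machine 1 (load: 41+8=49)
  J=5 → Machine 2 (load: 48+5=53)
  J=5 → Machine 1 (load: 49+5=54)
  J=4 → Machine 2 (load: 53+4=57)
Machine loads: [54, 57]
Makespan = max = 57 time units


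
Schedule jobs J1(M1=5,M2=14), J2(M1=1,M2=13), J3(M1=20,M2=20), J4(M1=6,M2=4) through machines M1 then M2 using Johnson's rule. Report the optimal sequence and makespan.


Johnson's rule:
Group 1 (M1≤M2, sort by M1): ['J2', 'J1', 'J3']
Group 2 (M1>M2, sort desc M2): ['J4']
Sequence: J2 → J1 → J3 → J4
Makespan calculation:
  J2: M1 done=1, M2 done=14
  J1: M1 done=6, M2 done=28
  J3: M1 done=26, M2 done=48
  J4: M1 done=32, M2 done=52
= Sequence: J2 → J1 → J3 → J4, Makespan: 52


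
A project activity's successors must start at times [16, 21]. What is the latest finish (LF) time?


LF = min of all successor start times
Successors start at: [16, 21]
LF = min(16, 21)
= 16


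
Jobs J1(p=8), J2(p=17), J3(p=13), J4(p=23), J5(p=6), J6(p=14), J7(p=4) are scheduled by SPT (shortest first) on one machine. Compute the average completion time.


SPT order: J7 → J5 → J1 → J3 → J6 → J2 → J4
Completion times:
  J7: C=4
  J5: C=10
  J1: C=18
  J3: C=31
  J6: C=45
  J2: C=62
  J4: C=85
Sum = 255, n = 7
Mean flow = 255/7
= 36.43


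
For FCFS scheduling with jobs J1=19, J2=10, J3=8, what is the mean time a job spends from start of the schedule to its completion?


Completion times:
  J1: completes at 19
  J2: completes at 29
  J3: completes at 37
Sum = 85
Average = 85/3
= 28.33


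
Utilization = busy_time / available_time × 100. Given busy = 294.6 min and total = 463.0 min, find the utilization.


Utilization = busy / total × 100
= 294.6 / 463.0 × 100
= 63.6%


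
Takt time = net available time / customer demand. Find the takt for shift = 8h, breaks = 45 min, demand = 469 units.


Available = 8×60 - 45 = 435 min
Takt time = 435 / 469
= 0.93 min/unit


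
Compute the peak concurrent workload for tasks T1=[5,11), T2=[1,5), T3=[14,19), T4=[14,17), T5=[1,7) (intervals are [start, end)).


Check each time point for overlaps:
  t=1: 2 tasks active (T2, T5)
Max concurrent = 2


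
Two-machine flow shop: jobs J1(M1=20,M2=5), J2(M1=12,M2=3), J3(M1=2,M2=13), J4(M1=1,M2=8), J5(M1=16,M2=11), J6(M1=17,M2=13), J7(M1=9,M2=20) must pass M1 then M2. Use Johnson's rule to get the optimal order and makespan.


Johnson's rule:
Group 1 (M1≤M2, sort by M1): ['J4', 'J3', 'J7']
Group 2 (M1>M2, sort desc M2): ['J6', 'J5', 'J1', 'J2']
Sequence: J4 → J3 → J7 → J6 → J5 → J1 → J2
Makespan calculation:
  J4: M1 done=1, M2 done=9
  J3: M1 done=3, M2 done=22
  J7: M1 done=12, M2 done=42
  J6: M1 done=29, M2 done=55
  J5: M1 done=45, M2 done=66
  J1: M1 done=65, M2 done=71
  J2: M1 done=77, M2 done=80
= Sequence: J4 → J3 → J7 → J6 → J5 → J1 → J2, Makespan: 80


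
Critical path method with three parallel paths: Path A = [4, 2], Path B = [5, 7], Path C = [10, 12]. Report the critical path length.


Path A: 4 + 2 = 6
Path B: 5 + 7 = 12
Path C: 10 + 12 = 22
Critical path = longest = max(6, 12, 22)
= 22 (Path C)


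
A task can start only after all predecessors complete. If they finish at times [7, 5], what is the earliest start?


ES = max of all predecessor completion times
Predecessors: [7, 5]
ES = max(7, 5)
= 7


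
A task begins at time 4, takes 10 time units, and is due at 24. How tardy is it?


Completion = start + processing = 4 + 10 = 14
Tardiness = max(0, C - d) = max(0, 14 - 24)
= max(0, -10)
= 0


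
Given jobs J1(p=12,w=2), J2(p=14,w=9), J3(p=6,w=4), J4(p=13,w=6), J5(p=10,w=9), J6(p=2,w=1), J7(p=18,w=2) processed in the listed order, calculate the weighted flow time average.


Completion times:
  J1: C=12, w×C=2×12=24
  J2: C=26, w×C=9×26=234
  J3: C=32, w×C=4×32=128
  J4: C=45, w×C=6×45=270
  J5: C=55, w×C=9×55=495
  J6: C=57, w×C=1×57=57
  J7: C=75, w×C=2×75=150
Sum w×C = 1358
Sum w = 33
Weighted avg = 1358/33
= 41.15


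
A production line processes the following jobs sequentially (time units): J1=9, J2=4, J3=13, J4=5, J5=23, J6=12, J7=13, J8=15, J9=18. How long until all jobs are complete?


Sequential makespan: sum all processing times
= 9 + 4 + 13 + 5 + 23 + 12 + 13 + 15 + 18
= 112 time units


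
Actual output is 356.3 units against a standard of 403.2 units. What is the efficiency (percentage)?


Efficiency = (actual / standard) × 100
= (356.3 / 403.2) × 100
= 88.4%


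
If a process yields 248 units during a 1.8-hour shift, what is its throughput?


Throughput = units / time
= 248 / 1.8
= 137.8 units/hour


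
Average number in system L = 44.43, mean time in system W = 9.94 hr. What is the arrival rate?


Little's law: L = λW → λ = L / W
= 44.43 / 9.94
= 4.47 per hour


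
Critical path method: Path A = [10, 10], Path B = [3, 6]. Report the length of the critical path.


Path A: 10 + 10 = 20
Path B: 3 + 6 = 9
Critical path = longest = max(20, 9)
= 20 (Path A)


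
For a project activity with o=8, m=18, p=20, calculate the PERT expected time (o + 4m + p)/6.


te = (o + 4m + p) / 6
= (8 + 4×18 + 20) / 6
= (8 + 72 + 20) / 6
= 100 / 6
= 16.67


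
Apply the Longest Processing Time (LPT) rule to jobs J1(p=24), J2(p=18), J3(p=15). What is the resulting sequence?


LPT: sort by longest processing time first
  J1: p=24
  J2: p=18
  J3: p=15
Order: J1 → J2 → J3


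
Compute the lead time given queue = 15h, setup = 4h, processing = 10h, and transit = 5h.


Lead time = queue + setup + processing + transit
= 15 + 4 + 10 + 5
= 34 hours


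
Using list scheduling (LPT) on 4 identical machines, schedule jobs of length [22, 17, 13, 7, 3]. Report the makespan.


Jobs (LPT sorted): [22, 17, 13, 7, 3]
Machines: 4
  J=22 → Machine 1 (load: 0+22=22)
  J=17 → Machine 2 (load: 0+17=17)
  J=13 → Machine 3 (load: 0+13=13)
  J=7 → Machine 4 (load: 0+7=7)
  J=3 → Machine 4 (load: 7+3=10)
Machine loads: [22, 17, 13, 10]
Makespan = max = 22 time units


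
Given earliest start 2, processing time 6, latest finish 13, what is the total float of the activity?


EF = ES + duration = 2 + 6 = 8
LS = LF - duration = 13 - 6 = 7
Total Float = LF - EF = 13 - 8
(or LS - ES = 7 - 2)
= 5


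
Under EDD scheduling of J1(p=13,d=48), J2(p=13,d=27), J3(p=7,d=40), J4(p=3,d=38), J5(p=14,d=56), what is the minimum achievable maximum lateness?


EDD order: J2 → J4 → J3 → J1 → J5
Completion and lateness:
  J2: C=13, d=27, L=13-27=-14
  J4: C=16, d=38, L=16-38=-22
  J3: C=23, d=40, L=23-40=-17
  J1: C=36, d=48, L=36-48=-12
  J5: C=50, d=56, L=50-56=-6
Lmax = max(-14, -22, -17, -12, -6)
= -6


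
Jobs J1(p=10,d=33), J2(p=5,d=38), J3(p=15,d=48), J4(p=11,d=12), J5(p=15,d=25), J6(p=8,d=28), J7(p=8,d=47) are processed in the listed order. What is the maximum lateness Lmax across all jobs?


Lateness per job (L = C - d):
  J1: C=10, d=33, L=-23
  J2: C=15, d=38, L=-23
  J3: C=30, d=48, L=-18
  J4: C=41, d=12, L=29
  J5: C=56, d=25, L=31
  J6: C=64, d=28, L=36
  J7: C=72, d=47, L=25
Lmax = max(-23, -23, -18, 29, 31, 36, 25)
= 36


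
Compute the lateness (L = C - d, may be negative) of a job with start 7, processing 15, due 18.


Completion = 7 + 15 = 22
Lateness = C - d = 22 - 18
= 4


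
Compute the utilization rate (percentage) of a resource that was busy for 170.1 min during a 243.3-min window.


Utilization = busy / total × 100
= 170.1 / 243.3 × 100
= 69.9%


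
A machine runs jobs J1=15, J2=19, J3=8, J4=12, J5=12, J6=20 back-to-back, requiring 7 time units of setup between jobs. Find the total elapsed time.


Makespan = Σ processing + (n-1) × setup
= (15 + 19 + 8 + 12 + 12 + 20) + (6-1)×7
= 86 + 35
= 121 time units


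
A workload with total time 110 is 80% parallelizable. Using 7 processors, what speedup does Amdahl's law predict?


Amdahl's law: T_p = T × ((1-p) + p/N)
= 110 × ((1-0.8) + 0.8/7)
= 110 × (0.20 + 0.1143)
= 110 × 0.3143
= 34.57
Speedup = 110/34.57
= 3.18×


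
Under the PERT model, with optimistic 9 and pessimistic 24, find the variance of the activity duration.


σ² = ((p - o) / 6)² = (p - o)² / 36
= (24 - 9)² / 36
= 15² / 36
= 225 / 36
= 6.2500


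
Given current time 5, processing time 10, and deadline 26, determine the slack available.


Slack = due - current_time - processing
= 26 - 5 - 10
= 11


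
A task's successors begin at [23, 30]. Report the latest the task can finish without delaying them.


LF = min of all successor start times
Successors start at: [23, 30]
LF = min(23, 30)
= 23


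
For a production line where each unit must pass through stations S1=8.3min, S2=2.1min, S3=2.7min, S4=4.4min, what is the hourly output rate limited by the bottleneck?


Bottleneck = longest station time
Station times: [8.3, 2.1, 2.7, 4.4]
Max = 8.3 min
Rate = 60 / 8.3
= 7.23 units/hour (bottleneck: 8.3min)


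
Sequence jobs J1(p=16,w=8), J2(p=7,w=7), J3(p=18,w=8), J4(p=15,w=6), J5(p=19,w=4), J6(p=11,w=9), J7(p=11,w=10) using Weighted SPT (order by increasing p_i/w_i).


WSPT (Smith's rule): sort by p/w ascending
  J2: p/w = 7/7 = 1.000
  J7: p/w = 11/10 = 1.100
  J6: p/w = 11/9 = 1.222
  J1: p/w = 16/8 = 2.000
  J3: p/w = 18/8 = 2.250
  J4: p/w = 15/6 = 2.500
  J5: p/w = 19/4 = 4.750
Order: J2 → J7 → J6 → J1 → J3 → J4 → J5


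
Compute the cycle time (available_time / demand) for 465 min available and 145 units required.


Cycle time = available time / demand
= 465 / 145
= 3.21 min/unit


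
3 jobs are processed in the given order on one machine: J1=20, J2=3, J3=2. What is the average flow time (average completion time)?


Completion times:
  J1: completes at 20
  J2: completes at 23
  J3: completes at 25
Sum = 68
Average = 68/3
= 22.67


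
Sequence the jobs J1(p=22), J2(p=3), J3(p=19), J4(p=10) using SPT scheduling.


SPT: sort by shortest processing time
  J2: p=3
  J4: p=10
  J3: p=19
  J1: p=22
Order: J2 → J4 → J3 → J1


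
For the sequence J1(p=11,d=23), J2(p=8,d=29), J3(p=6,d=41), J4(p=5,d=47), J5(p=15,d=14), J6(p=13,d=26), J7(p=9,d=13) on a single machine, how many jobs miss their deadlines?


Completion vs due date:
  J1: C=11, d=23 → on time
  J2: C=19, d=29 → on time
  J3: C=25, d=41 → on time
  J4: C=30, d=47 → on time
  J5: C=45, d=14 → TARDY
  J6: C=58, d=26 → TARDY
  J7: C=67, d=13 → TARDY
Tardy jobs: J5, J6, J7
Count = 3


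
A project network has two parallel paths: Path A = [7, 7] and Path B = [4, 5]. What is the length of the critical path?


Path A: 7 + 7 = 14
Path B: 4 + 5 = 9
Critical path = longest = max(14, 9)
= 14 (Path A)


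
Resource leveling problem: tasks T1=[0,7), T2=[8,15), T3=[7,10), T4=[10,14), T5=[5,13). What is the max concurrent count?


Check each time point for overlaps:
  t=8: 3 tasks active (T2, T3, T5)
Max concurrent = 3


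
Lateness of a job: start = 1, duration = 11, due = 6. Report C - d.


Completion = 1 + 11 = 12
Lateness = C - d = 12 - 6
= 6


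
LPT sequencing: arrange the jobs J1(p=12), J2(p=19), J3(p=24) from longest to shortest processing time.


LPT: sort by longest processing time first
  J3: p=24
  J2: p=19
  J1: p=12
Order: J3 → J2 → J1


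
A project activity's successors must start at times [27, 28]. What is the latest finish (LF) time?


LF = min of all successor start times
Successors start at: [27, 28]
LF = min(27, 28)
= 27


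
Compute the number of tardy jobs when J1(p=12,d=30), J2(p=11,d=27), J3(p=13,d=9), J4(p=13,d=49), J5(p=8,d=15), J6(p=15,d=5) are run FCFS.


Completion vs due date:
  J1: C=12, d=30 → on time
  J2: C=23, d=27 → on time
  J3: C=36, d=9 → TARDY
  J4: C=49, d=49 → on time
  J5: C=57, d=15 → TARDY
  J6: C=72, d=5 → TARDY
Tardy jobs: J3, J5, J6
Count = 3


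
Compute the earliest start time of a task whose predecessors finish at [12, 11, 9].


ES = max of all predecessor completion times
Predecessors: [12, 11, 9]
ES = max(12, 11, 9)
= 12


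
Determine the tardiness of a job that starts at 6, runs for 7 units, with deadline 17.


Completion = start + processing = 6 + 7 = 13
Tardiness = max(0, C - d) = max(0, 13 - 17)
= max(0, -4)
= 0


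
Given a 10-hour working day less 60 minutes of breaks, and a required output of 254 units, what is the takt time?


Available = 10×60 - 60 = 540 min
Takt time = 540 / 254
= 2.13 min/unit


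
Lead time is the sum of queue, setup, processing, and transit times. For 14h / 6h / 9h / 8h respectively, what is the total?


Lead time = queue + setup + processing + transit
= 14 + 6 + 9 + 8
= 37 hours


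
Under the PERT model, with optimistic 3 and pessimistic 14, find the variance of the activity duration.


σ² = ((p - o) / 6)² = (p - o)² / 36
= (14 - 3)² / 36
= 11² / 36
= 121 / 36
= 3.3611


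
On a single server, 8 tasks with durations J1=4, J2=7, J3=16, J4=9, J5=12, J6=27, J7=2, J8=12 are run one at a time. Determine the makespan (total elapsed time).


Sequential makespan: sum all processing times
= 4 + 7 + 16 + 9 + 12 + 27 + 2 + 12
= 89 time units


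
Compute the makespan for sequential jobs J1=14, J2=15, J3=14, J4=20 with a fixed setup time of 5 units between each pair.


Makespan = Σ processing + (n-1) × setup
= (14 + 15 + 14 + 20) + (4-1)×5
= 63 + 15
= 78 time units


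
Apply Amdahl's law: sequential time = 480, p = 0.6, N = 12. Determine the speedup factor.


Amdahl's law: T_p = T × ((1-p) + p/N)
= 480 × ((1-0.6) + 0.6/12)
= 480 × (0.40 + 0.0500)
= 480 × 0.4500
= 216.00
Speedup = 480/216.00
= 2.22×


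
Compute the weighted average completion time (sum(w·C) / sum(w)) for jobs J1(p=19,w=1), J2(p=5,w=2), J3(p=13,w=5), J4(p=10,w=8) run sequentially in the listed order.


Completion times:
  J1: C=19, w×C=1×19=19
  J2: C=24, w×C=2×24=48
  J3: C=37, w×C=5×37=185
  J4: C=47, w×C=8×47=376
Sum w×C = 628
Sum w = 16
Weighted avg = 628/16
= 39.25


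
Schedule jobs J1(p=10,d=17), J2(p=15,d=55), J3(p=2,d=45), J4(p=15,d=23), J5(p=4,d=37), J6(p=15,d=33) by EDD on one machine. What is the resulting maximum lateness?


EDD order: J1 → J4 → J6 → J5 → J3 → J2
Completion and lateness:
  J1: C=10, d=17, L=10-17=-7
  J4: C=25, d=23, L=25-23=2
  J6: C=40, d=33, L=40-33=7
  J5: C=44, d=37, L=44-37=7
  J3: C=46, d=45, L=46-45=1
  J2: C=61, d=55, L=61-55=6
Lmax = max(-7, 2, 7, 7, 1, 6)
= 7


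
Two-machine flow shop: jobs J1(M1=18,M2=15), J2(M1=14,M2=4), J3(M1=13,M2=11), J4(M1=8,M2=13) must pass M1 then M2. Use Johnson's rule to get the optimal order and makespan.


Johnson's rule:
Group 1 (M1≤M2, sort by M1): ['J4']
Group 2 (M1>M2, sort desc M2): ['J1', 'J3', 'J2']
Sequence: J4 → J1 → J3 → J2
Makespan calculation:
  J4: M1 done=8, M2 done=21
  J1: M1 done=26, M2 done=41
  J3: M1 done=39, M2 done=52
  J2: M1 done=53, M2 done=57
= Sequence: J4 → J1 → J3 → J2, Makespan: 57


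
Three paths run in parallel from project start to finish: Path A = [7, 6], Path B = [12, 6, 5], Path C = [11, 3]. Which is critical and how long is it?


Path A: 7 + 6 = 13
Path B: 12 + 6 + 5 = 23
Path C: 11 + 3 = 14
Critical path = longest = max(13, 23, 14)
= 23 (Path B)


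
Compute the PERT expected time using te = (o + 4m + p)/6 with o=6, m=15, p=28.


te = (o + 4m + p) / 6
= (6 + 4×15 + 28) / 6
= (6 + 60 + 28) / 6
= 94 / 6
= 15.67


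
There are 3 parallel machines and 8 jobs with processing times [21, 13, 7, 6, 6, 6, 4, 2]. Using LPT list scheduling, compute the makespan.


Jobs (LPT sorted): [21, 13, 7, 6, 6, 6, 4, 2]
Machines: 3
  J=21 → Machine 1 (load: 0+21=21)
  J=13 → Machine 2 (load: 0+13=13)
  J=7 → Machine 3 (load: 0+7=7)
  J=6 → Machine 3 (load: 7+6=13)
  J=6 → Machine 2 (load: 13+6=19)
  J=6 → Machine 3 (load: 13+6=19)
  J=4 → Machine 2 (load: 19+4=23)
  J=2 → Machine 3 (load: 19+2=21)
Machine loads: [21, 23, 21]
Makespan = max = 23 time units


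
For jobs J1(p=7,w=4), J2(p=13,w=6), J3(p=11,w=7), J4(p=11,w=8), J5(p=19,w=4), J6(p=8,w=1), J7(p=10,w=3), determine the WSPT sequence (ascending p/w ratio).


WSPT (Smith's rule): sort by p/w ascending
  J4: p/w = 11/8 = 1.375
  J3: p/w = 11/7 = 1.571
  J1: p/w = 7/4 = 1.750
  J2: p/w = 13/6 = 2.167
  J7: p/w = 10/3 = 3.333
  J5: p/w = 19/4 = 4.750
  J6: p/w = 8/1 = 8.000
Order: J4 → J3 → J1 → J2 → J7 → J5 → J6


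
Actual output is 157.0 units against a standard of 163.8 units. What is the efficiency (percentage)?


Efficiency = (actual / standard) × 100
= (157.0 / 163.8) × 100
= 95.8%


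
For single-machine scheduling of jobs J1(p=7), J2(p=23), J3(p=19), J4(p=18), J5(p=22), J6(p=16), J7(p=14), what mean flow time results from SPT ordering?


SPT order: J1 → J7 → J6 → J4 → J3 → J5 → J2
Completion times:
  J1: C=7
  J7: C=21
  J6: C=37
  J4: C=55
  J3: C=74
  J5: C=96
  J2: C=119
Sum = 409, n = 7
Mean flow = 409/7
= 58.43


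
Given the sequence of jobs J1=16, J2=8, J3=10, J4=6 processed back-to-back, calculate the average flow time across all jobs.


Completion times:
  J1: completes at 16
  J2: completes at 24
  J3: completes at 34
  J4: completes at 40
Sum = 114
Average = 114/4
= 28.50


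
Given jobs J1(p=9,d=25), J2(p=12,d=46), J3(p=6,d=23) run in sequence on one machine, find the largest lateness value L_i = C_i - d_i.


Lateness per job (L = C - d):
  J1: C=9, d=25, L=-16
  J2: C=21, d=46, L=-25
  J3: C=27, d=23, L=4
Lmax = max(-16, -25, 4)
= 4


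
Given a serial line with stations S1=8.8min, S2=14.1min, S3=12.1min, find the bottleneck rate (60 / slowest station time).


Bottleneck = longest station time
Station times: [8.8, 14.1, 12.1]
Max = 14.1 min
Rate = 60 / 14.1
= 4.26 units/hour (bottleneck: 14.1min)


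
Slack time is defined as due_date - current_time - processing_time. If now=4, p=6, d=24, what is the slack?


Slack = due - current_time - processing
= 24 - 4 - 6
= 14


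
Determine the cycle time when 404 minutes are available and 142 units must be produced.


Cycle time = available time / demand
= 404 / 142
= 2.85 min/unit


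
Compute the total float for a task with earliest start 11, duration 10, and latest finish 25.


EF = ES + duration = 11 + 10 = 21
LS = LF - duration = 25 - 10 = 15
Total Float = LF - EF = 25 - 21
(or LS - ES = 15 - 11)
= 4


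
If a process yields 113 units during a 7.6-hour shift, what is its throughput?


Throughput = units / time
= 113 / 7.6
= 14.9 units/hour


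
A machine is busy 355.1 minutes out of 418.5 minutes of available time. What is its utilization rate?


Utilization = busy / total × 100
= 355.1 / 418.5 × 100
= 84.9%


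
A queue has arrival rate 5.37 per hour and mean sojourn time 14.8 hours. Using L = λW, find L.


Little's law: L = λ × W
= 5.37 × 14.8
= 79.48


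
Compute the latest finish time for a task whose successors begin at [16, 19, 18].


LF = min of all successor start times
Successors start at: [16, 19, 18]
LF = min(16, 19, 18)
= 16


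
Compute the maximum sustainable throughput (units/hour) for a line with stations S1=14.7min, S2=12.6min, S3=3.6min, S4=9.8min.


Bottleneck = longest station time
Station times: [14.7, 12.6, 3.6, 9.8]
Max = 14.7 min
Rate = 60 / 14.7
= 4.08 units/hour (bottleneck: 14.7min)


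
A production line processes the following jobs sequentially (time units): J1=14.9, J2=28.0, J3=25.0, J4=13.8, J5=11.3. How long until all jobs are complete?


Sequential makespan: sum all processing times
= 14.9 + 28.0 + 25.0 + 13.8 + 11.3
= 93.0 time units


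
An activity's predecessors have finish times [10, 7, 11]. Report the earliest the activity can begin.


ES = max of all predecessor completion times
Predecessors: [10, 7, 11]
ES = max(10, 7, 11)
= 11


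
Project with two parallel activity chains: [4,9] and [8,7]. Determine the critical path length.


Path A: 4 + 9 = 13
Path B: 8 + 7 = 15
Critical path = longest = max(13, 15)
= 15 (Path B)


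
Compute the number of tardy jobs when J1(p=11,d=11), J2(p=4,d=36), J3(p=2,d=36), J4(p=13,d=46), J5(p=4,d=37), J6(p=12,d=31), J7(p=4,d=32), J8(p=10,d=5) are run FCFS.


Completion vs due date:
  J1: C=11, d=11 → on time
  J2: C=15, d=36 → on time
  J3: C=17, d=36 → on time
  J4: C=30, d=46 → on time
  J5: C=34, d=37 → on time
  J6: C=46, d=31 → TARDY
  J7: C=50, d=32 → TARDY
  J8: C=60, d=5 → TARDY
Tardy jobs: J6, J7, J8
Count = 3


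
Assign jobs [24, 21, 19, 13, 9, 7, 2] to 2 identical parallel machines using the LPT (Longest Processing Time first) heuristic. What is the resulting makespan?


Jobs (LPT sorted): [24, 21, 19, 13, 9, 7, 2]
Machines: 2
  J=24 → Machine 1 (load: 0+24=24)
  J=21 → Machine 2 (load: 0+21=21)
  J=19 → Machine 2 (load: 21+19=40)
  J=13 → Machine 1 (load: 24+13=37)
  J=9 → Machine 1 (load: 37+9=46)
  J=7 → Machine 2 (load: 40+7=47)
  J=2 → Machine 1 (load: 46+2=48)
Machine loads: [48, 47]
Makespan = max = 48 time units


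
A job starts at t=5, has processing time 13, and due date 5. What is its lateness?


Completion = 5 + 13 = 18
Lateness = C - d = 18 - 5
= 13


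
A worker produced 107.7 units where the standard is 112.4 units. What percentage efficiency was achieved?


Efficiency = (actual / standard) × 100
= (107.7 / 112.4) × 100
= 95.8%


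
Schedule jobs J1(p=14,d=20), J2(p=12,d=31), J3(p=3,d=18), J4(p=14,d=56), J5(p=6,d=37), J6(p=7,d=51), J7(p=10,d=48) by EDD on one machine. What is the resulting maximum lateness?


EDD order: J3 → J1 → J2 → J5 → J7 → J6 → J4
Completion and lateness:
  J3: C=3, d=18, L=3-18=-15
  J1: C=17, d=20, L=17-20=-3
  J2: C=29, d=31, L=29-31=-2
  J5: C=35, d=37, L=35-37=-2
  J7: C=45, d=48, L=45-48=-3
  J6: C=52, d=51, L=52-51=1
  J4: C=66, d=56, L=66-56=10
Lmax = max(-15, -3, -2, -2, -3, 1, 10)
= 10


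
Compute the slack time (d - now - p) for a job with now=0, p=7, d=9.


Slack = due - current_time - processing
= 9 - 0 - 7
= 2


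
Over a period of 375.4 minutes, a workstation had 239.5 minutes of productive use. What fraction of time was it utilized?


Utilization = busy / total × 100
= 239.5 / 375.4 × 100
= 63.8%


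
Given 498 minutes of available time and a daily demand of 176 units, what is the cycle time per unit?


Cycle time = available time / demand
= 498 / 176
= 2.83 min/unit


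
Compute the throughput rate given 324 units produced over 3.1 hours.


Throughput = units / time
= 324 / 3.1
= 104.5 units/hour


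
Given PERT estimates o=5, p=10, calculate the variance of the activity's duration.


σ² = ((p - o) / 6)² = (p - o)² / 36
= (10 - 5)² / 36
= 5² / 36
= 25 / 36
= 0.6944


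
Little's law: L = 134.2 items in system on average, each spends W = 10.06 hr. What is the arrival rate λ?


Little's law: L = λW → λ = L / W
= 134.2 / 10.06
= 13.34 per hour


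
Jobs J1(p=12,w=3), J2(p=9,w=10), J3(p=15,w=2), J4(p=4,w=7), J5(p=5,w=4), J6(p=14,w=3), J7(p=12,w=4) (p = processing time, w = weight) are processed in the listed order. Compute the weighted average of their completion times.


Completion times:
  J1: C=12, w×C=3×12=36
  J2: C=21, w×C=10×21=210
  J3: C=36, w×C=2×36=72
  J4: C=40, w×C=7×40=280
  J5: C=45, w×C=4×45=180
  J6: C=59, w×C=3×59=177
  J7: C=71, w×C=4×71=284
Sum w×C = 1239
Sum w = 33
Weighted avg = 1239/33
= 37.55


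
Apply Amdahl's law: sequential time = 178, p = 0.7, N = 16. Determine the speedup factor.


Amdahl's law: T_p = T × ((1-p) + p/N)
= 178 × ((1-0.7) + 0.7/16)
= 178 × (0.30 + 0.0437)
= 178 × 0.3438
= 61.19
Speedup = 178/61.19
= 2.91×


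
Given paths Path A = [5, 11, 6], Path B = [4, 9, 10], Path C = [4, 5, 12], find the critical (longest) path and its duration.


Path A: 5 + 11 + 6 = 22
Path B: 4 + 9 + 10 = 23
Path C: 4 + 5 + 12 = 21
Critical path = longest = max(22, 23, 21)
= 23 (Path B)


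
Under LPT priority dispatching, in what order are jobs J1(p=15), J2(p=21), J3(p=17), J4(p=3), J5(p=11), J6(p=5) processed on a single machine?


LPT: sort by longest processing time first
  J2: p=21
  J3: p=17
  J1: p=15
  J5: p=11
  J6: p=5
  J4: p=3
Order: J2 → J3 → J1 → J5 → J6 → J4


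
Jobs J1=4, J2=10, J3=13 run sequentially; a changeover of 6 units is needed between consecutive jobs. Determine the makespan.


Makespan = Σ processing + (n-1) × setup
= (4 + 10 + 13) + (3-1)×6
= 27 + 12
= 39 time units


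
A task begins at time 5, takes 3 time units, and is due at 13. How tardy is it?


Completion = start + processing = 5 + 3 = 8
Tardiness = max(0, C - d) = max(0, 8 - 13)
= max(0, -5)
= 0
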